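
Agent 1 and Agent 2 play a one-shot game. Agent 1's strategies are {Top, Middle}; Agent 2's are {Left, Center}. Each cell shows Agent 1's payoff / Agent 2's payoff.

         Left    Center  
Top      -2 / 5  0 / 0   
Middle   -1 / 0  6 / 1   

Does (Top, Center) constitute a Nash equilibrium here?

No

Holding Agent 2 at Center: Agent 1 gets 0 from Top but could get 6 by switching to Middle. Agent 1 has a profitable deviation.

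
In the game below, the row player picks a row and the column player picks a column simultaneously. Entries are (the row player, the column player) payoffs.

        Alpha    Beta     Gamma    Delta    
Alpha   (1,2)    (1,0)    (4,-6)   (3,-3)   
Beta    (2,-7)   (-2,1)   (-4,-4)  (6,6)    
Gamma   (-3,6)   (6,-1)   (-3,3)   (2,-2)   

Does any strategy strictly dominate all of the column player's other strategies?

A strategy is strictly dominant if it gives the column player a strictly higher payoff than every other strategy, against every choice by the opponent.
Alpha is not dominant: against Beta, Beta gives 1 > -7.
Beta is not dominant: against Alpha, Alpha gives 2 > 0.
Gamma is not dominant: against Alpha, Alpha gives 2 > -6.
Delta is not dominant: against Alpha, Alpha gives 2 > -3.
No single strategy is best against every opponent action.

No strictly dominant strategy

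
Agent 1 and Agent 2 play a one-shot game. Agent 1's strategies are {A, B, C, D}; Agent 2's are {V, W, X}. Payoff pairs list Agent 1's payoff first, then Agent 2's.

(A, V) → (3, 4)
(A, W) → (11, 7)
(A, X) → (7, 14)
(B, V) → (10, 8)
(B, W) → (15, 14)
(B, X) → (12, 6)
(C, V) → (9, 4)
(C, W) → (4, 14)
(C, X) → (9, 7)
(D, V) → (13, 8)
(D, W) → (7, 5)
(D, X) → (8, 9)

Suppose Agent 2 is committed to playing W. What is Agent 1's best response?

B

With Agent 2 fixed at W, Agent 1's payoffs are: A → 11, B → 15, C → 4, D → 7.
The maximum is 15, achieved by B.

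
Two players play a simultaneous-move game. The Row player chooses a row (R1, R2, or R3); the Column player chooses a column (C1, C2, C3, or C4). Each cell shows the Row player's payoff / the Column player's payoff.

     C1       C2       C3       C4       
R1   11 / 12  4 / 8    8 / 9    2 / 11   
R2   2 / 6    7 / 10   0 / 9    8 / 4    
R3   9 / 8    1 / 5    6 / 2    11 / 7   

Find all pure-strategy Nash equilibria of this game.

(R1, C1) and (R2, C2)

A profile is a Nash equilibrium when each player is best-responding to the other.
The Row player's best responses — vs C1: R1 (payoff 11); vs C2: R2 (payoff 7); vs C3: R1 (payoff 8); vs C4: R3 (payoff 11).
The Column player's best responses — vs R1: C1 (payoff 12); vs R2: C2 (payoff 10); vs R3: C1 (payoff 8).
Mutual best responses occur at (R1, C1) and (R2, C2); at each, neither player gains by switching.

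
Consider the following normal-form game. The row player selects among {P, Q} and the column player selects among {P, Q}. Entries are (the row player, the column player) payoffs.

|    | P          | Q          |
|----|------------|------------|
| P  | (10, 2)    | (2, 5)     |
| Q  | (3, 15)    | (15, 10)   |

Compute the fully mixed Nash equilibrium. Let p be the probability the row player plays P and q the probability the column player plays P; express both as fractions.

p = 5/8, q = 13/20

In a mixed NE each player is indifferent between their pure strategies, so the opponent's mix sets the indifference.
The column player indifferent between P and Q: p·2 + (1−p)·15 = p·5 + (1−p)·10 ⟹ 15 + (-13)p = 10 + (-5)p ⟹ p = 5/8.
The row player indifferent between P and Q: q·10 + (1−q)·2 = q·3 + (1−q)·15 ⟹ 2 + 8q = 15 + (-12)q ⟹ q = 13/20.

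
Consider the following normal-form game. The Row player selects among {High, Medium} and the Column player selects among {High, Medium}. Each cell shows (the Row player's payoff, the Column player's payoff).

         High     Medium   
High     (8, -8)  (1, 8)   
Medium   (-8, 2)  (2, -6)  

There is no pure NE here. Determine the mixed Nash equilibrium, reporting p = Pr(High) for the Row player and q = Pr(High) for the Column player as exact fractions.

p = 1/3, q = 1/17

Each player's mixing probability is pinned down by making the *other* player indifferent.
The Column player indifferent between High and Medium: p·(-8) + (1−p)·2 = p·8 + (1−p)·(-6) ⟹ 2 + (-10)p = (-6) + 14p ⟹ p = 1/3.
The Row player indifferent between High and Medium: q·8 + (1−q)·1 = q·(-8) + (1−q)·2 ⟹ 1 + 7q = 2 + (-10)q ⟹ q = 1/17.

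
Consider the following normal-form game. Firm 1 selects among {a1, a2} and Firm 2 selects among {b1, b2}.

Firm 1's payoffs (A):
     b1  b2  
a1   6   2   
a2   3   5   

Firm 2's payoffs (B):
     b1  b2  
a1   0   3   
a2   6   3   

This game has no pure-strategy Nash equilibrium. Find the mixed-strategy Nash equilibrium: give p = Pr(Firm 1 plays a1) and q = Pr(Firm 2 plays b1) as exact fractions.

Each player's mixing probability is pinned down by making the *other* player indifferent.
Firm 2 indifferent between b1 and b2: p·0 + (1−p)·6 = p·3 + (1−p)·3 ⟹ 6 + (-6)p = 3 + 0p ⟹ p = 1/2.
Firm 1 indifferent between a1 and a2: q·6 + (1−q)·2 = q·3 + (1−q)·5 ⟹ 2 + 4q = 5 + (-2)q ⟹ q = 1/2.

p = 1/2, q = 1/2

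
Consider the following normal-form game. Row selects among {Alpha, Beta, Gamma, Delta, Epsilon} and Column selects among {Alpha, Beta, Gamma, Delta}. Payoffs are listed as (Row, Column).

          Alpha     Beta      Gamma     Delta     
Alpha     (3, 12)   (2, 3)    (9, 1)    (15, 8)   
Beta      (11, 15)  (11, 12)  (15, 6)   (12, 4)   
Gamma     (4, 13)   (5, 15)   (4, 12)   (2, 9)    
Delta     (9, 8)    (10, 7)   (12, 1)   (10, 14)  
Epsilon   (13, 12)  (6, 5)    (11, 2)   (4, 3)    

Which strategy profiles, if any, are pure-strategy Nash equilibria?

(Epsilon, Alpha)

Check mutual best responses: a cell is a NE iff neither player can gain by unilaterally deviating.
Row's best responses — vs Alpha: Epsilon (payoff 13); vs Beta: Beta (payoff 11); vs Gamma: Beta (payoff 15); vs Delta: Alpha (payoff 15).
Column's best responses — vs Alpha: Alpha (payoff 12); vs Beta: Alpha (payoff 15); vs Gamma: Beta (payoff 15); vs Delta: Delta (payoff 14); vs Epsilon: Alpha (payoff 12).
The only mutual best response is (Epsilon, Alpha); neither player gains by switching there.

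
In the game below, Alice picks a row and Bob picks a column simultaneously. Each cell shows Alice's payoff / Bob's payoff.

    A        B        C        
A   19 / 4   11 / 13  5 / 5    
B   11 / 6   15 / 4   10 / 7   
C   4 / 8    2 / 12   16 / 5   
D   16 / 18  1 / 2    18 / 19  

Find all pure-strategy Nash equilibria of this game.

Find each player's best response to every opponent strategy; NE are the intersections.
Alice's best responses — vs A: A (payoff 19); vs B: B (payoff 15); vs C: D (payoff 18).
Bob's best responses — vs A: B (payoff 13); vs B: C (payoff 7); vs C: B (payoff 12); vs D: C (payoff 19).
The only mutual best response is (D, C); neither player gains by switching there.

(D, C)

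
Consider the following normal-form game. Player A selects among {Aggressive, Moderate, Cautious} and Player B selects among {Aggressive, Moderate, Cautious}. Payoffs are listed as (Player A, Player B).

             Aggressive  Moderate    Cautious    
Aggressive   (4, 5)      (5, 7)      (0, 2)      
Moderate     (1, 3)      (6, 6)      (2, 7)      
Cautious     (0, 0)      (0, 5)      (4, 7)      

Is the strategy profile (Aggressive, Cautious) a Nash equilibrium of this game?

Holding Player B at Cautious: Player A gets 0 from Aggressive but could get 4 by switching to Cautious. Player A has a profitable deviation.

No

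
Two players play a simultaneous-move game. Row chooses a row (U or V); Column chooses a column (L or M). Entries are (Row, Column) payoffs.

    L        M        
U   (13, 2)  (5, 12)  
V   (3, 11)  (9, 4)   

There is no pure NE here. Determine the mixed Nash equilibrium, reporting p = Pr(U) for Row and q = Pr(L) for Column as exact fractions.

p = 7/17, q = 2/7

In a mixed NE each player is indifferent between their pure strategies, so the opponent's mix sets the indifference.
Column indifferent between L and M: p·2 + (1−p)·11 = p·12 + (1−p)·4 ⟹ 11 + (-9)p = 4 + 8p ⟹ p = 7/17.
Row indifferent between U and V: q·13 + (1−q)·5 = q·3 + (1−q)·9 ⟹ 5 + 8q = 9 + (-6)q ⟹ q = 2/7.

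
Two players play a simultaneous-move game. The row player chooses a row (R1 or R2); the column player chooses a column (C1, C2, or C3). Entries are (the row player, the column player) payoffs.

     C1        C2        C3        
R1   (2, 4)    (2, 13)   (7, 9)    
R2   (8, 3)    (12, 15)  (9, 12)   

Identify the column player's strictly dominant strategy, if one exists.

C2

Check whether one of the column player's strategies beats all alternatives regardless of what the opponent does.
C2 strictly dominates: vs R1: 13 > each of {4, 9}; vs R2: 15 > each of {3, 12}.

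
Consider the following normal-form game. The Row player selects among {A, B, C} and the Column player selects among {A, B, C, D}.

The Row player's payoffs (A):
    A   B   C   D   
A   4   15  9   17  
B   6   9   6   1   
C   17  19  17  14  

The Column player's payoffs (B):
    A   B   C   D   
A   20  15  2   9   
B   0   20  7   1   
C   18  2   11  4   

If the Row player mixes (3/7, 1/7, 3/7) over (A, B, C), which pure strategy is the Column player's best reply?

A

The Column player's best reply maximizes expected payoff against the mix.
A: (3/7)·20 + (1/7)·0 + (3/7)·18 = 114/7
B: (3/7)·15 + (1/7)·20 + (3/7)·2 = 71/7
C: (3/7)·2 + (1/7)·7 + (3/7)·11 = 46/7
D: (3/7)·9 + (1/7)·1 + (3/7)·4 = 40/7
Highest expected payoff is 114/7, from A.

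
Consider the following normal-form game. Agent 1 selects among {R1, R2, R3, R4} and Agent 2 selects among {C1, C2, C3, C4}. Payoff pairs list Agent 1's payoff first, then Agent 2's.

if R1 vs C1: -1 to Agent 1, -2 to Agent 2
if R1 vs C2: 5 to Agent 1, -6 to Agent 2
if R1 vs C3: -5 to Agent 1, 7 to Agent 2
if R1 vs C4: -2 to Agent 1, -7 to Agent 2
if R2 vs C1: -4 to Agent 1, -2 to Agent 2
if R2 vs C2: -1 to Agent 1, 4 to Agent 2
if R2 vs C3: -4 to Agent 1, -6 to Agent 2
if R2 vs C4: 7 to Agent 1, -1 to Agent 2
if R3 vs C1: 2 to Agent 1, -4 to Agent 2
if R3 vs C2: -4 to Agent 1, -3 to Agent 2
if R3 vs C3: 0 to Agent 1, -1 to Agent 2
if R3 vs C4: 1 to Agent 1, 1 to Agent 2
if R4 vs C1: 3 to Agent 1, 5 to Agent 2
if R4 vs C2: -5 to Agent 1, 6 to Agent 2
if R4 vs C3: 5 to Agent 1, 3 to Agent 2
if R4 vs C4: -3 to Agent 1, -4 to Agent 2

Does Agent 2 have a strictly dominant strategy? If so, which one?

A strategy is strictly dominant if it gives Agent 2 a strictly higher payoff than every other strategy, against every choice by the opponent.
C1 is not dominant: against R1, C3 gives 7 > -2.
C2 is not dominant: against R1, C1 gives -2 > -6.
C3 is not dominant: against R2, C1 gives -2 > -6.
C4 is not dominant: against R1, C1 gives -2 > -7.
No single strategy is best against every opponent action.

None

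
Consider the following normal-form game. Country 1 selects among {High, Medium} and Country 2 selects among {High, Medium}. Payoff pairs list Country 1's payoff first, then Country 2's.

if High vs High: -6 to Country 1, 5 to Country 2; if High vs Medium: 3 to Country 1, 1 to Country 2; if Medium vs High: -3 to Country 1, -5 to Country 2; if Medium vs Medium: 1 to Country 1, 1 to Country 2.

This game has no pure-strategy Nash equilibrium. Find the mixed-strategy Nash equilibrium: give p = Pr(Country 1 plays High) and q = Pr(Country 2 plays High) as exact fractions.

p = 3/5, q = 2/5

Each player's mixing probability is pinned down by making the *other* player indifferent.
Country 2 indifferent between High and Medium: p·5 + (1−p)·(-5) = p·1 + (1−p)·1 ⟹ (-5) + 10p = 1 + 0p ⟹ p = 3/5.
Country 1 indifferent between High and Medium: q·(-6) + (1−q)·3 = q·(-3) + (1−q)·1 ⟹ 3 + (-9)q = 1 + (-4)q ⟹ q = 2/5.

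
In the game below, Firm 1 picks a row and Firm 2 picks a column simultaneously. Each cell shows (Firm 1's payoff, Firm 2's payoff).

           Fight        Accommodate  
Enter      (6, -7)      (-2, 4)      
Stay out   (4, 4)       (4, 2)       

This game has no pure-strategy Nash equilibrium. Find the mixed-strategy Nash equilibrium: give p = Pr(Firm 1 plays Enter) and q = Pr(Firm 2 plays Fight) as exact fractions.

p = 2/13, q = 3/4

Each player's mixing probability is pinned down by making the *other* player indifferent.
Firm 2 indifferent between Fight and Accommodate: p·(-7) + (1−p)·4 = p·4 + (1−p)·2 ⟹ 4 + (-11)p = 2 + 2p ⟹ p = 2/13.
Firm 1 indifferent between Enter and Stay out: q·6 + (1−q)·(-2) = q·4 + (1−q)·4 ⟹ (-2) + 8q = 4 + 0q ⟹ q = 3/4.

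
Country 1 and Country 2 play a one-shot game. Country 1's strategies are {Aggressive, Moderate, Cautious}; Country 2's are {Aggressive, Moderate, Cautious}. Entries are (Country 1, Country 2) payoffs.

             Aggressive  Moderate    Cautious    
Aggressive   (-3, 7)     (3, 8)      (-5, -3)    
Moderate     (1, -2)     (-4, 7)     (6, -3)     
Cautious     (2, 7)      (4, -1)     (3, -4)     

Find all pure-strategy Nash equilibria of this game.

Check mutual best responses: a cell is a NE iff neither player can gain by unilaterally deviating.
Country 1's best responses — vs Aggressive: Cautious (payoff 2); vs Moderate: Cautious (payoff 4); vs Cautious: Moderate (payoff 6).
Country 2's best responses — vs Aggressive: Moderate (payoff 8); vs Moderate: Moderate (payoff 7); vs Cautious: Aggressive (payoff 7).
The only mutual best response is (Cautious, Aggressive); neither player gains by switching there.

(Cautious, Aggressive)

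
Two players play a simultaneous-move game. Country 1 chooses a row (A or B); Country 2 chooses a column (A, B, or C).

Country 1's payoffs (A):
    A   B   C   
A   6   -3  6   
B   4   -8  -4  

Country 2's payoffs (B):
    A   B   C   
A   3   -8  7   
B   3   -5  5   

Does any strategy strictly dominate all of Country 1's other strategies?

Check whether one of Country 1's strategies beats all alternatives regardless of what the opponent does.
A strictly dominates: vs A: 6 > 4; vs B: -3 > -8; vs C: 6 > -4.

A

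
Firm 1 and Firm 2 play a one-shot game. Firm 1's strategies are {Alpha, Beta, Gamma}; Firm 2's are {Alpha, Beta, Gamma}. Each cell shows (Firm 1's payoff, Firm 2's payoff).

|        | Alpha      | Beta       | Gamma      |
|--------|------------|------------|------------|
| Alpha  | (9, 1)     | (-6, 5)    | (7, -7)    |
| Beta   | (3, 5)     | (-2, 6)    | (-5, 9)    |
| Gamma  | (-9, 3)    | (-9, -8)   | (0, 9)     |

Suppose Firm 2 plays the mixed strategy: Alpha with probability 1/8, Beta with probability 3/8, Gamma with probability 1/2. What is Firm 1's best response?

Compute Firm 1's expected payoff from each pure strategy against the given mix.
Alpha: (1/8)·9 + (3/8)·(-6) + (1/2)·7 = 19/8
Beta: (1/8)·3 + (3/8)·(-2) + (1/2)·(-5) = -23/8
Gamma: (1/8)·(-9) + (3/8)·(-9) + (1/2)·0 = -9/2
Highest expected payoff is 19/8, from Alpha.

Alpha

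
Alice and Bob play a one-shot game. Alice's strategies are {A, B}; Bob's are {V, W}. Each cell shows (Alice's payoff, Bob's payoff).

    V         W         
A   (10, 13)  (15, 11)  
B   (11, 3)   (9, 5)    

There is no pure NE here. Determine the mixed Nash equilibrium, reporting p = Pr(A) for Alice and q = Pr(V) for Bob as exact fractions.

Each player's mixing probability is pinned down by making the *other* player indifferent.
Bob indifferent between V and W: p·13 + (1−p)·3 = p·11 + (1−p)·5 ⟹ 3 + 10p = 5 + 6p ⟹ p = 1/2.
Alice indifferent between A and B: q·10 + (1−q)·15 = q·11 + (1−q)·9 ⟹ 15 + (-5)q = 9 + 2q ⟹ q = 6/7.

p = 1/2, q = 6/7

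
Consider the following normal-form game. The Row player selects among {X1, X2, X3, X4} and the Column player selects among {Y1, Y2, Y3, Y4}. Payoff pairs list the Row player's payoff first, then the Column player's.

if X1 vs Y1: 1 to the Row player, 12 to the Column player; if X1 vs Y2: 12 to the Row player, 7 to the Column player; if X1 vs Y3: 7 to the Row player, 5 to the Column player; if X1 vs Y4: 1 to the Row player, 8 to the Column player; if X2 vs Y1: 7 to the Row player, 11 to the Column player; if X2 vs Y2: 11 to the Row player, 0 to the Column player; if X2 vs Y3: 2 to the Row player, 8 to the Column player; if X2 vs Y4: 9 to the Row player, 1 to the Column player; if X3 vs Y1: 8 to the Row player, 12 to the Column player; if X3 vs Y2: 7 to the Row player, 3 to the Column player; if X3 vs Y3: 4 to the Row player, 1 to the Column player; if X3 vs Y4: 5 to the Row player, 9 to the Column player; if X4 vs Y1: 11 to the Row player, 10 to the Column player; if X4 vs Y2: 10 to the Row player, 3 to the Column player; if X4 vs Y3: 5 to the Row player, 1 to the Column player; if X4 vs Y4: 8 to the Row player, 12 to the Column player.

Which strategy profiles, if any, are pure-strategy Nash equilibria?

No pure-strategy Nash equilibrium

A profile is a Nash equilibrium when each player is best-responding to the other.
The Row player's best responses — vs Y1: X4 (payoff 11); vs Y2: X1 (payoff 12); vs Y3: X1 (payoff 7); vs Y4: X2 (payoff 9).
The Column player's best responses — vs X1: Y1 (payoff 12); vs X2: Y1 (payoff 11); vs X3: Y1 (payoff 12); vs X4: Y4 (payoff 12).
No cell has both players best-responding. For instance, the Row player's best reply to Y4 is X2, but against X2 the Column player prefers Y1 over Y4.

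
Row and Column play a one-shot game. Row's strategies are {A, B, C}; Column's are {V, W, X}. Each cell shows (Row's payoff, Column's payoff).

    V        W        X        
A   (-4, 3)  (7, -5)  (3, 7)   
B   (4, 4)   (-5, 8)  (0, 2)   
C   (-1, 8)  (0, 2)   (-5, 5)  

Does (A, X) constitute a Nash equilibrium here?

Yes

Holding Column at X: Row gets 3 from A, versus 0 from B, -5 from C. No profitable deviation for Row.
Holding Row at A: Column gets 7 from X, versus 3 from V, -5 from W. No profitable deviation for Column either.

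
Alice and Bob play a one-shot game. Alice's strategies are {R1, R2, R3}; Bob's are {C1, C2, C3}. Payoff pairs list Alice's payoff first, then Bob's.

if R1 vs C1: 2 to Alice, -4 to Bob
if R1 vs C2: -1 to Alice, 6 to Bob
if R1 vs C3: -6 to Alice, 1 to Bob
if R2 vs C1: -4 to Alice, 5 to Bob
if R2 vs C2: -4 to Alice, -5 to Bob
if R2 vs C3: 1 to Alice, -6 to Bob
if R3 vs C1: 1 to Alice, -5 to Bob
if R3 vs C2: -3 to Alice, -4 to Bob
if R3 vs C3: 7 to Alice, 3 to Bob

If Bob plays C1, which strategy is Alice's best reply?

With Bob fixed at C1, Alice's payoffs are: R1 → 2, R2 → -4, R3 → 1.
The maximum is 2, achieved by R1.

R1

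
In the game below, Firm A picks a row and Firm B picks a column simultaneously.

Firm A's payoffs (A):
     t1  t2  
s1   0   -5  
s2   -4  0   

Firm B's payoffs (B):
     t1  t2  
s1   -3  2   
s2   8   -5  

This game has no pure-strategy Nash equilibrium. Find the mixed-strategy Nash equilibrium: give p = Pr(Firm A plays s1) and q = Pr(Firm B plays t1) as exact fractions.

In a mixed NE each player is indifferent between their pure strategies, so the opponent's mix sets the indifference.
Firm B indifferent between t1 and t2: p·(-3) + (1−p)·8 = p·2 + (1−p)·(-5) ⟹ 8 + (-11)p = (-5) + 7p ⟹ p = 13/18.
Firm A indifferent between s1 and s2: q·0 + (1−q)·(-5) = q·(-4) + (1−q)·0 ⟹ (-5) + 5q = 0 + (-4)q ⟹ q = 5/9.

p = 13/18, q = 5/9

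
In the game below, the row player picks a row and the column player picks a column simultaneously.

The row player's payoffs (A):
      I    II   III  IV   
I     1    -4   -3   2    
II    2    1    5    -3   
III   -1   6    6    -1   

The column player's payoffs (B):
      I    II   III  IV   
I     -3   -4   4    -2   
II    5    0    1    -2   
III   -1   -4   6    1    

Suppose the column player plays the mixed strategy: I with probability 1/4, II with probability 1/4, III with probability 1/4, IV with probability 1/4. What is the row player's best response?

The row player's best reply maximizes expected payoff against the mix.
I: (1/4)·1 + (1/4)·(-4) + (1/4)·(-3) + (1/4)·2 = -1
II: (1/4)·2 + (1/4)·1 + (1/4)·5 + (1/4)·(-3) = 5/4
III: (1/4)·(-1) + (1/4)·6 + (1/4)·6 + (1/4)·(-1) = 5/2
Highest expected payoff is 5/2, from III.

III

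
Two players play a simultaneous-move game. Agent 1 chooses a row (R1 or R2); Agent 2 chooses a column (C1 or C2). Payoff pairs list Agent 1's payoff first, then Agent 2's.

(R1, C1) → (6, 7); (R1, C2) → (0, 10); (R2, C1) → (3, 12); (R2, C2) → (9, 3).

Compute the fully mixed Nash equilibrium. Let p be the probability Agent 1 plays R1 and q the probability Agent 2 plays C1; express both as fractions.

p = 3/4, q = 3/4

In a mixed NE each player is indifferent between their pure strategies, so the opponent's mix sets the indifference.
Agent 2 indifferent between C1 and C2: p·7 + (1−p)·12 = p·10 + (1−p)·3 ⟹ 12 + (-5)p = 3 + 7p ⟹ p = 3/4.
Agent 1 indifferent between R1 and R2: q·6 + (1−q)·0 = q·3 + (1−q)·9 ⟹ 0 + 6q = 9 + (-6)q ⟹ q = 3/4.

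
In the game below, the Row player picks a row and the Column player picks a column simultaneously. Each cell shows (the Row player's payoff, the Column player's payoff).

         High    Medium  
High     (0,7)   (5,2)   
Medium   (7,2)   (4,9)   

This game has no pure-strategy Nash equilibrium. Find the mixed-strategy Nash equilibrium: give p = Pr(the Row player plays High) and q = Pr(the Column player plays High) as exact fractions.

p = 7/12, q = 1/8

In a mixed NE each player is indifferent between their pure strategies, so the opponent's mix sets the indifference.
The Column player indifferent between High and Medium: p·7 + (1−p)·2 = p·2 + (1−p)·9 ⟹ 2 + 5p = 9 + (-7)p ⟹ p = 7/12.
The Row player indifferent between High and Medium: q·0 + (1−q)·5 = q·7 + (1−q)·4 ⟹ 5 + (-5)q = 4 + 3q ⟹ q = 1/8.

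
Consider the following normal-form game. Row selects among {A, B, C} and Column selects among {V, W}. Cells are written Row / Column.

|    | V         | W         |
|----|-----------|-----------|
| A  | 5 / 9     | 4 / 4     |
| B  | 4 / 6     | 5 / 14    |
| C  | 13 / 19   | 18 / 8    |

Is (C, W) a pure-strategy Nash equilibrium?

Holding Column at W: Row gets 18 from C, versus 4 from A, 5 from B. No profitable deviation for Row.
Holding Row at C: Column gets 8 from W but could get 19 by switching to V. Column has a profitable deviation.

No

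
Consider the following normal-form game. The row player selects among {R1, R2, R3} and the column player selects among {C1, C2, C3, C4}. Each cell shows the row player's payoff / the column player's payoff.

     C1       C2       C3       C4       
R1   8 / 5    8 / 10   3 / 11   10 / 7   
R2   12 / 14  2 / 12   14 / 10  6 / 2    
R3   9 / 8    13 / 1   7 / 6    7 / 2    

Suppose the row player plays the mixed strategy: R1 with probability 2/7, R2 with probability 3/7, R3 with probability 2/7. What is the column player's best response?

Compute the column player's expected payoff from each pure strategy against the given mix.
C1: (2/7)·5 + (3/7)·14 + (2/7)·8 = 68/7
C2: (2/7)·10 + (3/7)·12 + (2/7)·1 = 58/7
C3: (2/7)·11 + (3/7)·10 + (2/7)·6 = 64/7
C4: (2/7)·7 + (3/7)·2 + (2/7)·2 = 24/7
Highest expected payoff is 68/7, from C1.

C1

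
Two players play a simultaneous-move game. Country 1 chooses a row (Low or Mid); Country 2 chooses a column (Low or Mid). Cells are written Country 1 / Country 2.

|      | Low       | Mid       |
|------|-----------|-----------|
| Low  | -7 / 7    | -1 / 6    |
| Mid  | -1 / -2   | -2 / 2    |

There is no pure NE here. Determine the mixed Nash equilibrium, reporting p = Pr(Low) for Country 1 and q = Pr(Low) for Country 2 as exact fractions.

p = 4/5, q = 1/7

In a mixed NE each player is indifferent between their pure strategies, so the opponent's mix sets the indifference.
Country 2 indifferent between Low and Mid: p·7 + (1−p)·(-2) = p·6 + (1−p)·2 ⟹ (-2) + 9p = 2 + 4p ⟹ p = 4/5.
Country 1 indifferent between Low and Mid: q·(-7) + (1−q)·(-1) = q·(-1) + (1−q)·(-2) ⟹ (-1) + (-6)q = (-2) + 1q ⟹ q = 1/7.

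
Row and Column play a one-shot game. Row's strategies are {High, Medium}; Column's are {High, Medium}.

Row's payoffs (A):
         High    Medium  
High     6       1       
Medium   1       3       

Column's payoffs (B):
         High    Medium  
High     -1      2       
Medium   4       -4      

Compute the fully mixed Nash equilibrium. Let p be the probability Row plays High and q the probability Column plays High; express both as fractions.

p = 8/11, q = 2/7

In a mixed NE each player is indifferent between their pure strategies, so the opponent's mix sets the indifference.
Column indifferent between High and Medium: p·(-1) + (1−p)·4 = p·2 + (1−p)·(-4) ⟹ 4 + (-5)p = (-4) + 6p ⟹ p = 8/11.
Row indifferent between High and Medium: q·6 + (1−q)·1 = q·1 + (1−q)·3 ⟹ 1 + 5q = 3 + (-2)q ⟹ q = 2/7.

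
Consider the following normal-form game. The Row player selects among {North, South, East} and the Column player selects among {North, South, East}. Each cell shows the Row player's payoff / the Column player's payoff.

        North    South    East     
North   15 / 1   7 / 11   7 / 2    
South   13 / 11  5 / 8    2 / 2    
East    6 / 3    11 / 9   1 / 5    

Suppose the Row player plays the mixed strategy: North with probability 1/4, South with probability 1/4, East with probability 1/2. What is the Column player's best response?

Compute the Column player's expected payoff from each pure strategy against the given mix.
North: (1/4)·1 + (1/4)·11 + (1/2)·3 = 9/2
South: (1/4)·11 + (1/4)·8 + (1/2)·9 = 37/4
East: (1/4)·2 + (1/4)·2 + (1/2)·5 = 7/2
Highest expected payoff is 37/4, from South.

South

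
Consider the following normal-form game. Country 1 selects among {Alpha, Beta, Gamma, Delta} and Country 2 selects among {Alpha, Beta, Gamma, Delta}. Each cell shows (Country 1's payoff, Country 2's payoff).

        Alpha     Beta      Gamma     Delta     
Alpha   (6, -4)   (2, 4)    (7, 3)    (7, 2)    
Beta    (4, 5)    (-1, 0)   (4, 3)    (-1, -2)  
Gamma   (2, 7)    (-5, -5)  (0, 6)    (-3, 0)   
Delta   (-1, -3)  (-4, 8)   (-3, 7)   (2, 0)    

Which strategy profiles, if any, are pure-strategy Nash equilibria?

Check mutual best responses: a cell is a NE iff neither player can gain by unilaterally deviating.
Country 1's best responses — vs Alpha: Alpha (payoff 6); vs Beta: Alpha (payoff 2); vs Gamma: Alpha (payoff 7); vs Delta: Alpha (payoff 7).
Country 2's best responses — vs Alpha: Beta (payoff 4); vs Beta: Alpha (payoff 5); vs Gamma: Alpha (payoff 7); vs Delta: Beta (payoff 8).
The only mutual best response is (Alpha, Beta); neither player gains by switching there.

(Alpha, Beta)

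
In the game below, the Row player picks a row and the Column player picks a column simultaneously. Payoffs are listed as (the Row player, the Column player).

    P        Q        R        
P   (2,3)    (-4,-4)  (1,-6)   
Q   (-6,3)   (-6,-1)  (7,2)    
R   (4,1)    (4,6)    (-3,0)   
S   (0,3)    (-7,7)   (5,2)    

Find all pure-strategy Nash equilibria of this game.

Find each player's best response to every opponent strategy; NE are the intersections.
The Row player's best responses — vs P: R (payoff 4); vs Q: R (payoff 4); vs R: Q (payoff 7).
The Column player's best responses — vs P: P (payoff 3); vs Q: P (payoff 3); vs R: Q (payoff 6); vs S: Q (payoff 7).
The only mutual best response is (R, Q); neither player gains by switching there.

(R, Q)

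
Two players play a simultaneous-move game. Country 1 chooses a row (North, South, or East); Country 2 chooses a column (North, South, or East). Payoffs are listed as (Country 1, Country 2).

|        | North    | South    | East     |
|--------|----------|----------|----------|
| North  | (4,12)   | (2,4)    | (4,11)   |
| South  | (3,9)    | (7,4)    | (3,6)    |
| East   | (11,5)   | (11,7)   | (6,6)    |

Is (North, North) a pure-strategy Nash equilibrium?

No

Holding Country 2 at North: Country 1 gets 4 from North but could get 11 by switching to East. Country 1 has a profitable deviation.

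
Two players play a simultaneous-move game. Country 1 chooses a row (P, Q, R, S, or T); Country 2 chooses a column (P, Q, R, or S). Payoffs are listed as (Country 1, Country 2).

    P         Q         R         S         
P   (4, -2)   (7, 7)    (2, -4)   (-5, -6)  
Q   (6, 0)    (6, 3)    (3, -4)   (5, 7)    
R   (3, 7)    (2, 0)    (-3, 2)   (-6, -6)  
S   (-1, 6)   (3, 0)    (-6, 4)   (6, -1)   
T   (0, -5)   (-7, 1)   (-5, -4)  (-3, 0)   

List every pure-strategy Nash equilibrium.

(P, Q)

Check mutual best responses: a cell is a NE iff neither player can gain by unilaterally deviating.
Country 1's best responses — vs P: Q (payoff 6); vs Q: P (payoff 7); vs R: Q (payoff 3); vs S: S (payoff 6).
Country 2's best responses — vs P: Q (payoff 7); vs Q: S (payoff 7); vs R: P (payoff 7); vs S: P (payoff 6); vs T: Q (payoff 1).
The only mutual best response is (P, Q); neither player gains by switching there.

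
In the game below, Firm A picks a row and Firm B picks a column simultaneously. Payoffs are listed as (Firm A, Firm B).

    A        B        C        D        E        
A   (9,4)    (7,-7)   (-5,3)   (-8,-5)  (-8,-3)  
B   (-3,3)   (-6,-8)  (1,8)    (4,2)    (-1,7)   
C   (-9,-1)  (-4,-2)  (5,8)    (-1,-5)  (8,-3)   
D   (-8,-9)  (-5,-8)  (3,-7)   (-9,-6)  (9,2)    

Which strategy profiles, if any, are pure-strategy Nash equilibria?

(A, A), (C, C), and (D, E)

Check mutual best responses: a cell is a NE iff neither player can gain by unilaterally deviating.
Firm A's best responses — vs A: A (payoff 9); vs B: A (payoff 7); vs C: C (payoff 5); vs D: B (payoff 4); vs E: D (payoff 9).
Firm B's best responses — vs A: A (payoff 4); vs B: C (payoff 8); vs C: C (payoff 8); vs D: E (payoff 2).
Mutual best responses occur at (A, A), (C, C), and (D, E); at each, neither player gains by switching.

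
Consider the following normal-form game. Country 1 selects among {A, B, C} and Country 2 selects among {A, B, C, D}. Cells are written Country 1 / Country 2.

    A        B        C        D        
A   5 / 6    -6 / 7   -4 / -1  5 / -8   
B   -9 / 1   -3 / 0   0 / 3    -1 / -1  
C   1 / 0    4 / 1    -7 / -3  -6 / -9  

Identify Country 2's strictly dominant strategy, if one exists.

None

Check whether one of Country 2's strategies beats all alternatives regardless of what the opponent does.
A is not dominant: against A, B gives 7 > 6.
B is not dominant: against B, A gives 1 > 0.
C is not dominant: against A, A gives 6 > -1.
D is not dominant: against A, A gives 6 > -8.
No single strategy is best against every opponent action.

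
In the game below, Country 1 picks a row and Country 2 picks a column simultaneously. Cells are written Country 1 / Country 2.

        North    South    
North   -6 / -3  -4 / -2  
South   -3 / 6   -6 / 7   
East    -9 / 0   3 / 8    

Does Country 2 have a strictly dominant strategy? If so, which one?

Check whether one of Country 2's strategies beats all alternatives regardless of what the opponent does.
South strictly dominates: vs North: -2 > -3; vs South: 7 > 6; vs East: 8 > 0.

South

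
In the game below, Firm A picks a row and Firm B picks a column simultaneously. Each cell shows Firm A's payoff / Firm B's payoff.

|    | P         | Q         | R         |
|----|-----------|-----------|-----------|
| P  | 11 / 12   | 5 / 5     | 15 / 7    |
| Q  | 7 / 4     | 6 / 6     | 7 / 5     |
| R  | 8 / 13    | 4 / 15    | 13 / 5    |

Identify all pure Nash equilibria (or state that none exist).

(P, P) and (Q, Q)

Check mutual best responses: a cell is a NE iff neither player can gain by unilaterally deviating.
Firm A's best responses — vs P: P (payoff 11); vs Q: Q (payoff 6); vs R: P (payoff 15).
Firm B's best responses — vs P: P (payoff 12); vs Q: Q (payoff 6); vs R: Q (payoff 15).
Mutual best responses occur at (P, P) and (Q, Q); at each, neither player gains by switching.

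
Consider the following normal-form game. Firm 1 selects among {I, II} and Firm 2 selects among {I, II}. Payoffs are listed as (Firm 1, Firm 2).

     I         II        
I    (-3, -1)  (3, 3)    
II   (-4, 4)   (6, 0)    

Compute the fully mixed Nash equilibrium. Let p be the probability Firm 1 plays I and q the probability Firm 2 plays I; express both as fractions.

p = 1/2, q = 3/4

In a mixed NE each player is indifferent between their pure strategies, so the opponent's mix sets the indifference.
Firm 2 indifferent between I and II: p·(-1) + (1−p)·4 = p·3 + (1−p)·0 ⟹ 4 + (-5)p = 0 + 3p ⟹ p = 1/2.
Firm 1 indifferent between I and II: q·(-3) + (1−q)·3 = q·(-4) + (1−q)·6 ⟹ 3 + (-6)q = 6 + (-10)q ⟹ q = 3/4.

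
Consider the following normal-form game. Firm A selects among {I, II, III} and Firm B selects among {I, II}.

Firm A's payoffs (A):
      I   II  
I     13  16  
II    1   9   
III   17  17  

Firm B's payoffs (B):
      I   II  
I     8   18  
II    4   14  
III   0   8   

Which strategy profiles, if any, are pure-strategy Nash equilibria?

(III, II)

Find each player's best response to every opponent strategy; NE are the intersections.
Firm A's best responses — vs I: III (payoff 17); vs II: III (payoff 17).
Firm B's best responses — vs I: II (payoff 18); vs II: II (payoff 14); vs III: II (payoff 8).
The only mutual best response is (III, II); neither player gains by switching there.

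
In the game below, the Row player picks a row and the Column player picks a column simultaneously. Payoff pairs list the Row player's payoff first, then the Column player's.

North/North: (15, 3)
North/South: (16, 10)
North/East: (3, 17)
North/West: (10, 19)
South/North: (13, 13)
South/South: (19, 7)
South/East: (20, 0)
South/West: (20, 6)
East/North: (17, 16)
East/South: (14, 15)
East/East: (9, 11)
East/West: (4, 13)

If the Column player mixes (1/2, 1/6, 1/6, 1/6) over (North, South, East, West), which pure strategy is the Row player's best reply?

Compute the Row player's expected payoff from each pure strategy against the given mix.
North: (1/2)·15 + (1/6)·16 + (1/6)·3 + (1/6)·10 = 37/3
South: (1/2)·13 + (1/6)·19 + (1/6)·20 + (1/6)·20 = 49/3
East: (1/2)·17 + (1/6)·14 + (1/6)·9 + (1/6)·4 = 13
Highest expected payoff is 49/3, from South.

South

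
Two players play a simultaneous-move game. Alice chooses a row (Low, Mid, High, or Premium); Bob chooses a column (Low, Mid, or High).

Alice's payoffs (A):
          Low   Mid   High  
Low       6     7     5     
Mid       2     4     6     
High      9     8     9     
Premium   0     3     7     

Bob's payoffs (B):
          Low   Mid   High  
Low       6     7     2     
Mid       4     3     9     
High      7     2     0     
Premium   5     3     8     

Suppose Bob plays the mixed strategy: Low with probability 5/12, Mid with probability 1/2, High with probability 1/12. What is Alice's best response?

Alice's best reply maximizes expected payoff against the mix.
Low: (5/12)·6 + (1/2)·7 + (1/12)·5 = 77/12
Mid: (5/12)·2 + (1/2)·4 + (1/12)·6 = 10/3
High: (5/12)·9 + (1/2)·8 + (1/12)·9 = 17/2
Premium: (5/12)·0 + (1/2)·3 + (1/12)·7 = 25/12
Highest expected payoff is 17/2, from High.

High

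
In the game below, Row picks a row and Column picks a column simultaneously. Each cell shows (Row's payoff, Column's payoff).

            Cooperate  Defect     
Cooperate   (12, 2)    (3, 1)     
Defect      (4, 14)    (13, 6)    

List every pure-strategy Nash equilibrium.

Find each player's best response to every opponent strategy; NE are the intersections.
Row's best responses — vs Cooperate: Cooperate (payoff 12); vs Defect: Defect (payoff 13).
Column's best responses — vs Cooperate: Cooperate (payoff 2); vs Defect: Cooperate (payoff 14).
The only mutual best response is (Cooperate, Cooperate); neither player gains by switching there.

(Cooperate, Cooperate)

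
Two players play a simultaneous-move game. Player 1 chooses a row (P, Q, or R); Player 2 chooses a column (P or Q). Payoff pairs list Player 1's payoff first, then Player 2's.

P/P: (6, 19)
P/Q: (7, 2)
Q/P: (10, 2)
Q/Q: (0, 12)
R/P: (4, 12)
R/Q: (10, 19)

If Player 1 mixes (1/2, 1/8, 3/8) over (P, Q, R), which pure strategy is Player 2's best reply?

P

Player 2's best reply maximizes expected payoff against the mix.
P: (1/2)·19 + (1/8)·2 + (3/8)·12 = 57/4
Q: (1/2)·2 + (1/8)·12 + (3/8)·19 = 77/8
Highest expected payoff is 57/4, from P.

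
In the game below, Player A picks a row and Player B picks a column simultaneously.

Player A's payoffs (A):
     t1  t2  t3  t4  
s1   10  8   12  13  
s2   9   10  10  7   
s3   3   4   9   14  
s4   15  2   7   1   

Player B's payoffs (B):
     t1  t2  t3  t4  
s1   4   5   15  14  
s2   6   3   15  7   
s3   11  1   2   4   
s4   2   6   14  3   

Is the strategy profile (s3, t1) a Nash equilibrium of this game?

No

Holding Player B at t1: Player A gets 3 from s3 but could get 15 by switching to s4. Player A has a profitable deviation.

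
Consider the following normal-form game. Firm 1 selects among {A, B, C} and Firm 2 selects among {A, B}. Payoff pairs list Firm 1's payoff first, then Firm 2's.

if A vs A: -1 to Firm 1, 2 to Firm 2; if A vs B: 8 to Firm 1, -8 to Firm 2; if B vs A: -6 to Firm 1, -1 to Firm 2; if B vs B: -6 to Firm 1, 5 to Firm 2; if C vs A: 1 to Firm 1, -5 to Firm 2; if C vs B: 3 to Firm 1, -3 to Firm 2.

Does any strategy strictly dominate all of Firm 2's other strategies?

A strategy is strictly dominant if it gives Firm 2 a strictly higher payoff than every other strategy, against every choice by the opponent.
A is not dominant: against B, B gives 5 > -1.
B is not dominant: against A, A gives 2 > -8.
No single strategy is best against every opponent action.

None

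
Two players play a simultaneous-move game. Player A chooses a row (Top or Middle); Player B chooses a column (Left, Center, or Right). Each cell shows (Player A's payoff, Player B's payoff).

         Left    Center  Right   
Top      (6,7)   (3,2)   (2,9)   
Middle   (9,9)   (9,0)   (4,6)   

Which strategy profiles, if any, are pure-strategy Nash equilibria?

(Middle, Left)

Find each player's best response to every opponent strategy; NE are the intersections.
Player A's best responses — vs Left: Middle (payoff 9); vs Center: Middle (payoff 9); vs Right: Middle (payoff 4).
Player B's best responses — vs Top: Right (payoff 9); vs Middle: Left (payoff 9).
The only mutual best response is (Middle, Left); neither player gains by switching there.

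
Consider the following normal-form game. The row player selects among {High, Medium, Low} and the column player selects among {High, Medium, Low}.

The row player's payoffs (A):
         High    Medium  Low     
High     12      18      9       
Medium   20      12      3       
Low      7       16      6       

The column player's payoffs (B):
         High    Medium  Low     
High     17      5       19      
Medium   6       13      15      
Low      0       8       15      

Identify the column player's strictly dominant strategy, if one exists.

Check whether one of the column player's strategies beats all alternatives regardless of what the opponent does.
Low strictly dominates: vs High: 19 > each of {17, 5}; vs Medium: 15 > each of {6, 13}; vs Low: 15 > each of {0, 8}.

Low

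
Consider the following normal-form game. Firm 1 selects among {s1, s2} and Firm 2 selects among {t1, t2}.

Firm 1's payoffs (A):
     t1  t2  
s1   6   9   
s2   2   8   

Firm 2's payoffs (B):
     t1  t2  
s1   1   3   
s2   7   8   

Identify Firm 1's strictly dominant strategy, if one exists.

s1

A strategy is strictly dominant if it gives Firm 1 a strictly higher payoff than every other strategy, against every choice by the opponent.
s1 strictly dominates: vs t1: 6 > 2; vs t2: 9 > 8.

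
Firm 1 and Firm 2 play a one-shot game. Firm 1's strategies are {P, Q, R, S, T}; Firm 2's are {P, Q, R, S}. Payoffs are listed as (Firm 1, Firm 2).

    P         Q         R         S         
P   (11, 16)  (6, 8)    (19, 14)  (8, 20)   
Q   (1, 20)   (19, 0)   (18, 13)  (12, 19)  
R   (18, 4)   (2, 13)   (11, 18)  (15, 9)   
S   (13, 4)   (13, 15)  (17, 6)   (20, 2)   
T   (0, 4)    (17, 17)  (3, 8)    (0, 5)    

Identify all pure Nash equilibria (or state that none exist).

No pure-strategy Nash equilibrium

Find each player's best response to every opponent strategy; NE are the intersections.
Firm 1's best responses — vs P: R (payoff 18); vs Q: Q (payoff 19); vs R: P (payoff 19); vs S: S (payoff 20).
Firm 2's best responses — vs P: S (payoff 20); vs Q: P (payoff 20); vs R: R (payoff 18); vs S: Q (payoff 15); vs T: Q (payoff 17).
No cell has both players best-responding. For instance, Firm 1's best reply to R is P, but against P Firm 2 prefers S over R.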